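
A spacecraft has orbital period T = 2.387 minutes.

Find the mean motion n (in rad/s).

Convert to SI: T = 2.387 minutes = 143.22 s.
n = 2π / T.
n = 2π / 143.22 s ≈ 0.04387 rad/s.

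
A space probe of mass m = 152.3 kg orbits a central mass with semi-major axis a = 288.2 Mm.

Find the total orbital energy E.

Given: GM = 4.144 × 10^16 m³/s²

Convert to SI: a = 288.2 Mm = 2.882e+08 m.
E = −GMm / (2a).
E = −4.144e+16 · 152.3 / (2 · 2.882e+08) J ≈ -1.095e+10 J = -10.95 GJ.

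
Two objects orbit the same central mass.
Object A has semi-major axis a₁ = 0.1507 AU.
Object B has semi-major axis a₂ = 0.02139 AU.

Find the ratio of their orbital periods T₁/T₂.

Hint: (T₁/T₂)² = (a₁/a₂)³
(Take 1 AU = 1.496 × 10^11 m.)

Convert to SI: a₁ = 0.1507 AU = 2.25447e+10 m; a₂ = 0.02139 AU = 3.19994e+09 m.
From Kepler's third law, (T₁/T₂)² = (a₁/a₂)³, so T₁/T₂ = (a₁/a₂)^(3/2).
a₁/a₂ = 2.25447e+10 / 3.19994e+09 = 7.04535.
T₁/T₂ = (7.04535)^(3/2) ≈ 18.7.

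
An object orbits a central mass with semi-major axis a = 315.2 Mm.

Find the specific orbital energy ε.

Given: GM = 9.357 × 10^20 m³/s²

Convert to SI: a = 315.2 Mm = 3.152e+08 m.
ε = −GM / (2a).
ε = −9.357e+20 / (2 · 3.152e+08) J/kg ≈ -1.484e+12 J/kg = -1484 GJ/kg.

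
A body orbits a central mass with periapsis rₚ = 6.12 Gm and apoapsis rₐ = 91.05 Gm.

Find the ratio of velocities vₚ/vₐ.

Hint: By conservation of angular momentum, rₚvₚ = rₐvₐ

Convert to SI: rₚ = 6.12 Gm = 6.12e+09 m; rₐ = 91.05 Gm = 9.105e+10 m.
Conservation of angular momentum gives rₚvₚ = rₐvₐ, so vₚ/vₐ = rₐ/rₚ.
vₚ/vₐ = 9.105e+10 / 6.12e+09 ≈ 14.88.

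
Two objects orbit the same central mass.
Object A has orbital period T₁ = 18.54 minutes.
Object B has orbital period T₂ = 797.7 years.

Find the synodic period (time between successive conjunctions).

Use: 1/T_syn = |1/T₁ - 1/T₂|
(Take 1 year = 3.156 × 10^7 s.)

Convert to SI: T₁ = 18.54 minutes = 1112.4 s; T₂ = 797.7 years = 2.51754e+10 s.
T_syn = |T₁ · T₂ / (T₁ − T₂)|.
T_syn = |1112.4 · 2.51754e+10 / (1112.4 − 2.51754e+10)| s ≈ 1112 s = 18.54 minutes.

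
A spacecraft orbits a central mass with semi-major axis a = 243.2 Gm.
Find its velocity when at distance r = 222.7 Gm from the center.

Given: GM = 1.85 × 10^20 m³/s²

Convert to SI: a = 243.2 Gm = 2.432e+11 m; r = 222.7 Gm = 2.227e+11 m.
Vis-viva: v = √(GM · (2/r − 1/a)).
2/r − 1/a = 2/2.227e+11 − 1/2.432e+11 = 4.86885e-12 m⁻¹.
v = √(1.85e+20 · 4.86885e-12) m/s ≈ 3.001e+04 m/s = 30.01 km/s.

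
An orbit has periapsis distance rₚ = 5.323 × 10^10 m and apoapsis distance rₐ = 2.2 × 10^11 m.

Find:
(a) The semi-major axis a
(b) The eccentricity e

(a) a = (rₚ + rₐ) / 2 = (5.323e+10 + 2.2e+11) / 2 ≈ 1.366e+11 m = 1.366 × 10^11 m.
(b) e = (rₐ − rₚ) / (rₐ + rₚ) = (2.2e+11 − 5.323e+10) / (2.2e+11 + 5.323e+10) ≈ 0.6104.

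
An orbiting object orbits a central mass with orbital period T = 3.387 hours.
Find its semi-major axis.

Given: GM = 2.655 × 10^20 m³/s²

Convert to SI: T = 3.387 hours = 12193.2 s.
Invert Kepler's third law: a = (GM · T² / (4π²))^(1/3).
Substituting T = 12193.2 s and GM = 2.655e+20 m³/s²:
a = (2.655e+20 · (12193.2)² / (4π²))^(1/3) m
a ≈ 1e+09 m = 1000 Mm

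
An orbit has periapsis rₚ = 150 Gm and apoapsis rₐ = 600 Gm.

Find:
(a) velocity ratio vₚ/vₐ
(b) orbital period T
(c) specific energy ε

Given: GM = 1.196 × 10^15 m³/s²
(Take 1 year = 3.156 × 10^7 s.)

Convert to SI: rₚ = 150 Gm = 1.5e+11 m; rₐ = 600 Gm = 6e+11 m.
(a) Conservation of angular momentum (rₚvₚ = rₐvₐ) gives vₚ/vₐ = rₐ/rₚ = 6e+11/1.5e+11 ≈ 4
(b) With a = (rₚ + rₐ)/2 = 3.75e+11 m, T = 2π √(a³/GM) = 2π √((3.75e+11)³/1.196e+15) s ≈ 4.172e+10 s
(c) With a = (rₚ + rₐ)/2 = 3.75e+11 m, ε = −GM/(2a) = −1.196e+15/(2 · 3.75e+11) J/kg ≈ -1595 J/kg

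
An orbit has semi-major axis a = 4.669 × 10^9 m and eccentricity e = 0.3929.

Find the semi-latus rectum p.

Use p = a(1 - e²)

p = a (1 − e²).
p = 4.669e+09 · (1 − (0.3929)²) = 4.669e+09 · 0.84563 ≈ 3.948e+09 m = 3.948 × 10^9 m.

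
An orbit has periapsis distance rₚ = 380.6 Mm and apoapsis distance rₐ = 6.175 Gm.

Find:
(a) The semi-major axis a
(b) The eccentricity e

Convert to SI: rₚ = 380.6 Mm = 3.806e+08 m; rₐ = 6.175 Gm = 6.175e+09 m.
(a) a = (rₚ + rₐ) / 2 = (3.806e+08 + 6.175e+09) / 2 ≈ 3.278e+09 m = 3.278 Gm.
(b) e = (rₐ − rₚ) / (rₐ + rₚ) = (6.175e+09 − 3.806e+08) / (6.175e+09 + 3.806e+08) ≈ 0.8839.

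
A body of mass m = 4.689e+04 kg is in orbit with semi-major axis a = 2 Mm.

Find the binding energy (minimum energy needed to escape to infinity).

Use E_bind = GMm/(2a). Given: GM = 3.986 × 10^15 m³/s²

Convert to SI: a = 2 Mm = 2e+06 m.
Total orbital energy is E = −GMm/(2a); binding energy is E_bind = −E = GMm/(2a).
E_bind = 3.986e+15 · 4.689e+04 / (2 · 2e+06) J ≈ 4.673e+13 J = 46.73 TJ.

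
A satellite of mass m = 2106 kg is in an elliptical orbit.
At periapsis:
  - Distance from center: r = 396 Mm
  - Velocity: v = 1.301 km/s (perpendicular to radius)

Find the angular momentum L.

Convert to SI: r = 396 Mm = 3.96e+08 m; v = 1.301 km/s = 1301 m/s.
Since v is perpendicular to r, L = m · v · r.
L = 2106 · 1301 · 3.96e+08 kg·m²/s ≈ 1.085e+15 kg·m²/s.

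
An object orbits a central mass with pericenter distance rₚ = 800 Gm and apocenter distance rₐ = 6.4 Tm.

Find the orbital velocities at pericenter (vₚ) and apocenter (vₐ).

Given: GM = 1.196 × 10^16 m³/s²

Convert to SI: rₚ = 800 Gm = 8e+11 m; rₐ = 6.4 Tm = 6.4e+12 m.
Use the vis-viva equation v² = GM(2/r − 1/a) with a = (rₚ + rₐ)/2 = (8e+11 + 6.4e+12)/2 = 3.6e+12 m.
vₚ = √(GM · (2/rₚ − 1/a)) = √(1.196e+16 · (2/8e+11 − 1/3.6e+12)) m/s ≈ 163 m/s = 163 m/s.
vₐ = √(GM · (2/rₐ − 1/a)) = √(1.196e+16 · (2/6.4e+12 − 1/3.6e+12)) m/s ≈ 20.38 m/s = 20.38 m/s.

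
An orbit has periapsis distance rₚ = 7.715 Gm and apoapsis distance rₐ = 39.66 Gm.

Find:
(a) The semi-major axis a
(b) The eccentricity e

Convert to SI: rₚ = 7.715 Gm = 7.715e+09 m; rₐ = 39.66 Gm = 3.966e+10 m.
(a) a = (rₚ + rₐ) / 2 = (7.715e+09 + 3.966e+10) / 2 ≈ 2.369e+10 m = 23.69 Gm.
(b) e = (rₐ − rₚ) / (rₐ + rₚ) = (3.966e+10 − 7.715e+09) / (3.966e+10 + 7.715e+09) ≈ 0.6743.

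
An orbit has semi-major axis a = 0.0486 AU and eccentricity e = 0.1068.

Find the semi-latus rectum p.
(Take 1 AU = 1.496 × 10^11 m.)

Convert to SI: a = 0.0486 AU = 7.27056e+09 m.
p = a (1 − e²).
p = 7.27056e+09 · (1 − (0.1068)²) = 7.27056e+09 · 0.988594 ≈ 7.188e+09 m = 0.04805 AU.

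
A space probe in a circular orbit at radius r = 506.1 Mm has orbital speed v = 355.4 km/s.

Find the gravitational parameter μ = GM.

Convert to SI: r = 506.1 Mm = 5.061e+08 m; v = 355.4 km/s = 355400 m/s.
For a circular orbit v² = GM/r, so GM = v² · r.
GM = (355400)² · 5.061e+08 m³/s² ≈ 6.393e+19 m³/s² = 6.393 × 10^19 m³/s².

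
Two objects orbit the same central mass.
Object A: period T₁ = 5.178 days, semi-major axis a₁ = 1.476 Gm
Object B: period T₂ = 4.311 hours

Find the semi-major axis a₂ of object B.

Convert to SI: T₁ = 5.178 days = 447379 s; a₁ = 1.476 Gm = 1.476e+09 m; T₂ = 4.311 hours = 15519.6 s.
Kepler's third law: (T₁/T₂)² = (a₁/a₂)³ ⇒ a₂ = a₁ · (T₂/T₁)^(2/3).
T₂/T₁ = 15519.6 / 447379 = 0.03469.
a₂ = 1.476e+09 · (0.03469)^(2/3) m ≈ 1.57e+08 m = 157 Mm.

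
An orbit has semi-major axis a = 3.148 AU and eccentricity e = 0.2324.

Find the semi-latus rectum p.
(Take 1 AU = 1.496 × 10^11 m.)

Convert to SI: a = 3.148 AU = 4.70941e+11 m.
p = a (1 − e²).
p = 4.70941e+11 · (1 − (0.2324)²) = 4.70941e+11 · 0.94599 ≈ 4.455e+11 m = 2.978 AU.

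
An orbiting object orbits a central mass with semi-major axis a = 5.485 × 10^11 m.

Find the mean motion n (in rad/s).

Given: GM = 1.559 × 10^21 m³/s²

n = √(GM / a³).
n = √(1.559e+21 / (5.485e+11)³) rad/s ≈ 9.72e-08 rad/s.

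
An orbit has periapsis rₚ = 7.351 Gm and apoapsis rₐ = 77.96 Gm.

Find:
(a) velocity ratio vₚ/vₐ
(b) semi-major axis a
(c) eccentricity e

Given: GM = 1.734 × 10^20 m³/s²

Convert to SI: rₚ = 7.351 Gm = 7.351e+09 m; rₐ = 77.96 Gm = 7.796e+10 m.
(a) Conservation of angular momentum (rₚvₚ = rₐvₐ) gives vₚ/vₐ = rₐ/rₚ = 7.796e+10/7.351e+09 ≈ 10.61
(b) a = (rₚ + rₐ)/2 = (7.351e+09 + 7.796e+10)/2 ≈ 4.266e+10 m
(c) e = (rₐ − rₚ)/(rₐ + rₚ) = (7.796e+10 − 7.351e+09)/(7.796e+10 + 7.351e+09) ≈ 0.8277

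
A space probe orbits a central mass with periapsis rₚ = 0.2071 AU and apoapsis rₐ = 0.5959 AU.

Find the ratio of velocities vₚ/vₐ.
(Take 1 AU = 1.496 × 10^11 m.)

Convert to SI: rₚ = 0.2071 AU = 3.09822e+10 m; rₐ = 0.5959 AU = 8.91466e+10 m.
Conservation of angular momentum gives rₚvₚ = rₐvₐ, so vₚ/vₐ = rₐ/rₚ.
vₚ/vₐ = 8.91466e+10 / 3.09822e+10 ≈ 2.877.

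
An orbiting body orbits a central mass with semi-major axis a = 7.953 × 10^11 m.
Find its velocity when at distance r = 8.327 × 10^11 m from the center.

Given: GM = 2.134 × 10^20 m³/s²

Vis-viva: v = √(GM · (2/r − 1/a)).
2/r − 1/a = 2/8.327e+11 − 1/7.953e+11 = 1.14444e-12 m⁻¹.
v = √(2.134e+20 · 1.14444e-12) m/s ≈ 1.563e+04 m/s = 15.63 km/s.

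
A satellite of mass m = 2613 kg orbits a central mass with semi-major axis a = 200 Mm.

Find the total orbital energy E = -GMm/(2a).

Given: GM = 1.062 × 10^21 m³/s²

Convert to SI: a = 200 Mm = 2e+08 m.
E = −GMm / (2a).
E = −1.062e+21 · 2613 / (2 · 2e+08) J ≈ -6.938e+15 J = -6.938 PJ.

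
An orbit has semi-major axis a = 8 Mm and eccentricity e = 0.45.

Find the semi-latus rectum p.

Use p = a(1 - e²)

Convert to SI: a = 8 Mm = 8e+06 m.
p = a (1 − e²).
p = 8e+06 · (1 − (0.45)²) = 8e+06 · 0.7975 ≈ 6.38e+06 m = 6.38 Mm.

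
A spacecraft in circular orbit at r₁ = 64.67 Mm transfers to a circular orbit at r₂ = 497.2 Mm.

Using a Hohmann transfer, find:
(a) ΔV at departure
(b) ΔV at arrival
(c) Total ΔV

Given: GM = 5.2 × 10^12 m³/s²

Convert to SI: r₁ = 64.67 Mm = 6.467e+07 m; r₂ = 497.2 Mm = 4.972e+08 m.
Transfer semi-major axis: a_t = (r₁ + r₂)/2 = (6.467e+07 + 4.972e+08)/2 = 2.80935e+08 m.
Circular speeds: v₁ = √(GM/r₁) = 283.563 m/s, v₂ = √(GM/r₂) = 102.267 m/s.
Transfer speeds (vis-viva v² = GM(2/r − 1/a_t)): v₁ᵗ = 377.236 m/s, v₂ᵗ = 49.0664 m/s.
(a) ΔV₁ = |v₁ᵗ − v₁| ≈ 93.67 m/s = 93.67 m/s.
(b) ΔV₂ = |v₂ − v₂ᵗ| ≈ 53.2 m/s = 53.2 m/s.
(c) ΔV_total = ΔV₁ + ΔV₂ ≈ 146.9 m/s = 146.9 m/s.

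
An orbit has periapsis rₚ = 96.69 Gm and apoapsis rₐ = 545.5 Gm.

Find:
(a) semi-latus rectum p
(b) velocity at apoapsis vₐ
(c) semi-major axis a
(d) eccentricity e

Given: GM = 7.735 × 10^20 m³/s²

Convert to SI: rₚ = 96.69 Gm = 9.669e+10 m; rₐ = 545.5 Gm = 5.455e+11 m.
(a) From a = (rₚ + rₐ)/2 = 3.21095e+11 m and e = (rₐ − rₚ)/(rₐ + rₚ) = 0.698874, p = a(1 − e²) = 3.21095e+11 · (1 − (0.698874)²) ≈ 1.643e+11 m
(b) With a = (rₚ + rₐ)/2 = 3.21095e+11 m, vₐ = √(GM (2/rₐ − 1/a)) = √(7.735e+20 · (2/5.455e+11 − 1/3.21095e+11)) m/s ≈ 2.066e+04 m/s
(c) a = (rₚ + rₐ)/2 = (9.669e+10 + 5.455e+11)/2 ≈ 3.211e+11 m
(d) e = (rₐ − rₚ)/(rₐ + rₚ) = (5.455e+11 − 9.669e+10)/(5.455e+11 + 9.669e+10) ≈ 0.6989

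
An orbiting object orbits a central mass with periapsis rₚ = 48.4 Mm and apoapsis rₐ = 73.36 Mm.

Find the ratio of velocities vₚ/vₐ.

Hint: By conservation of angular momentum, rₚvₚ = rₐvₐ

Convert to SI: rₚ = 48.4 Mm = 4.84e+07 m; rₐ = 73.36 Mm = 7.336e+07 m.
Conservation of angular momentum gives rₚvₚ = rₐvₐ, so vₚ/vₐ = rₐ/rₚ.
vₚ/vₐ = 7.336e+07 / 4.84e+07 ≈ 1.516.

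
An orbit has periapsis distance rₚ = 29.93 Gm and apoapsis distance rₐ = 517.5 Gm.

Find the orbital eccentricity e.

Convert to SI: rₚ = 29.93 Gm = 2.993e+10 m; rₐ = 517.5 Gm = 5.175e+11 m.
e = (rₐ − rₚ) / (rₐ + rₚ).
e = (5.175e+11 − 2.993e+10) / (5.175e+11 + 2.993e+10) = 4.8757e+11 / 5.4743e+11 ≈ 0.8907.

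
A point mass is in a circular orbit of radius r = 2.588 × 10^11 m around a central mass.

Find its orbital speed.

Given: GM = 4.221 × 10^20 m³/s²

For a circular orbit, gravity supplies the centripetal force, so v = √(GM / r).
v = √(4.221e+20 / 2.588e+11) m/s ≈ 4.039e+04 m/s = 40.39 km/s.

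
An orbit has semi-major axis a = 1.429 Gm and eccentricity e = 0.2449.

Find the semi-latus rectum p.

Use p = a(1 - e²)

Convert to SI: a = 1.429 Gm = 1.429e+09 m.
p = a (1 − e²).
p = 1.429e+09 · (1 − (0.2449)²) = 1.429e+09 · 0.940024 ≈ 1.343e+09 m = 1.343 Gm.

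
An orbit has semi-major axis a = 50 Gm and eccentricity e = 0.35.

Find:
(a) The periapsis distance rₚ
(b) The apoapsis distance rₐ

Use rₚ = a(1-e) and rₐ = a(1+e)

Convert to SI: a = 50 Gm = 5e+10 m.
(a) rₚ = a(1 − e) = 5e+10 · (1 − 0.35) = 5e+10 · 0.65 ≈ 3.25e+10 m = 32.5 Gm.
(b) rₐ = a(1 + e) = 5e+10 · (1 + 0.35) = 5e+10 · 1.35 ≈ 6.75e+10 m = 67.5 Gm.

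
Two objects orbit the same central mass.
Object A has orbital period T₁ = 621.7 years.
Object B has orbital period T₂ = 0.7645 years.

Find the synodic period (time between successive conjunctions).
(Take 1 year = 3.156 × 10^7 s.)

Convert to SI: T₁ = 621.7 years = 1.96209e+10 s; T₂ = 0.7645 years = 2.41276e+07 s.
T_syn = |T₁ · T₂ / (T₁ − T₂)|.
T_syn = |1.96209e+10 · 2.41276e+07 / (1.96209e+10 − 2.41276e+07)| s ≈ 2.416e+07 s = 0.7654 years.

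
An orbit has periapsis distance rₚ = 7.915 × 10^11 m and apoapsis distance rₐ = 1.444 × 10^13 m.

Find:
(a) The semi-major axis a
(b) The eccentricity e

(a) a = (rₚ + rₐ) / 2 = (7.915e+11 + 1.444e+13) / 2 ≈ 7.616e+12 m = 7.616 × 10^12 m.
(b) e = (rₐ − rₚ) / (rₐ + rₚ) = (1.444e+13 − 7.915e+11) / (1.444e+13 + 7.915e+11) ≈ 0.8961.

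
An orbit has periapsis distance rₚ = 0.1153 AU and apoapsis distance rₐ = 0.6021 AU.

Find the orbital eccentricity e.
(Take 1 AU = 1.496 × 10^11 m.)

Convert to SI: rₚ = 0.1153 AU = 1.72489e+10 m; rₐ = 0.6021 AU = 9.00742e+10 m.
e = (rₐ − rₚ) / (rₐ + rₚ).
e = (9.00742e+10 − 1.72489e+10) / (9.00742e+10 + 1.72489e+10) = 7.28253e+10 / 1.07323e+11 ≈ 0.6786.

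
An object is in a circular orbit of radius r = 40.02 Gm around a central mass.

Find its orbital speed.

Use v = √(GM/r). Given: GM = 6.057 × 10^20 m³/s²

Convert to SI: r = 40.02 Gm = 4.002e+10 m.
For a circular orbit, gravity supplies the centripetal force, so v = √(GM / r).
v = √(6.057e+20 / 4.002e+10) m/s ≈ 1.23e+05 m/s = 123 km/s.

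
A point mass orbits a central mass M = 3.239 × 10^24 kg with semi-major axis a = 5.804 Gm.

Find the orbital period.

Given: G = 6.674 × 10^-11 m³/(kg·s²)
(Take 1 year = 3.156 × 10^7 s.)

Convert to SI: a = 5.804 Gm = 5.804e+09 m.
GM = G · M = 6.674e-11 · 3.239e+24 = 2.16171e+14 m³/s².
Kepler's third law: T = 2π √(a³ / GM).
Substituting a = 5.804e+09 m and GM = 2.16171e+14 m³/s²:
T = 2π √((5.804e+09)³ / 2.16171e+14) s
T ≈ 1.89e+08 s = 5.987 years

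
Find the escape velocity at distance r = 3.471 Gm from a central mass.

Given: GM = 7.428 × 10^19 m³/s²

Convert to SI: r = 3.471 Gm = 3.471e+09 m.
Escape velocity comes from setting total energy to zero: ½v² − GM/r = 0 ⇒ v_esc = √(2GM / r).
v_esc = √(2 · 7.428e+19 / 3.471e+09) m/s ≈ 2.069e+05 m/s = 206.9 km/s.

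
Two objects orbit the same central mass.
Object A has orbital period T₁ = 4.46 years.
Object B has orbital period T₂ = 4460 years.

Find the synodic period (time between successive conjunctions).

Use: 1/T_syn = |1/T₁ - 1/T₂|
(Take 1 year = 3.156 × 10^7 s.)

Convert to SI: T₁ = 4.46 years = 1.40758e+08 s; T₂ = 4460 years = 1.40758e+11 s.
T_syn = |T₁ · T₂ / (T₁ − T₂)|.
T_syn = |1.40758e+08 · 1.40758e+11 / (1.40758e+08 − 1.40758e+11)| s ≈ 1.409e+08 s = 4.464 years.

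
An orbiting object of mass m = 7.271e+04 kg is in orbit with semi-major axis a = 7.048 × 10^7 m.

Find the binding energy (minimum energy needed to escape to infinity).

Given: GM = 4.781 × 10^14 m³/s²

Total orbital energy is E = −GMm/(2a); binding energy is E_bind = −E = GMm/(2a).
E_bind = 4.781e+14 · 7.271e+04 / (2 · 7.048e+07) J ≈ 2.466e+11 J = 246.6 GJ.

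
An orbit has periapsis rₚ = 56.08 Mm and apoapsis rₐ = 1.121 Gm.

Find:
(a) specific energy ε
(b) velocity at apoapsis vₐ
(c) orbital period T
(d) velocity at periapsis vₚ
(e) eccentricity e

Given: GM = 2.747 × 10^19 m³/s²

Convert to SI: rₚ = 56.08 Mm = 5.608e+07 m; rₐ = 1.121 Gm = 1.121e+09 m.
(a) With a = (rₚ + rₐ)/2 = 5.8854e+08 m, ε = −GM/(2a) = −2.747e+19/(2 · 5.8854e+08) J/kg ≈ -2.334e+10 J/kg
(b) With a = (rₚ + rₐ)/2 = 5.8854e+08 m, vₐ = √(GM (2/rₐ − 1/a)) = √(2.747e+19 · (2/1.121e+09 − 1/5.8854e+08)) m/s ≈ 4.832e+04 m/s
(c) With a = (rₚ + rₐ)/2 = 5.8854e+08 m, T = 2π √(a³/GM) = 2π √((5.8854e+08)³/2.747e+19) s ≈ 1.712e+04 s
(d) With a = (rₚ + rₐ)/2 = 5.8854e+08 m, vₚ = √(GM (2/rₚ − 1/a)) = √(2.747e+19 · (2/5.608e+07 − 1/5.8854e+08)) m/s ≈ 9.659e+05 m/s
(e) e = (rₐ − rₚ)/(rₐ + rₚ) = (1.121e+09 − 5.608e+07)/(1.121e+09 + 5.608e+07) ≈ 0.9047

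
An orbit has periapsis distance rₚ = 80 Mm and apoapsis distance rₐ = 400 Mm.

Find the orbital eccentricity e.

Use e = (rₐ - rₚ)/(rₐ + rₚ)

Convert to SI: rₚ = 80 Mm = 8e+07 m; rₐ = 400 Mm = 4e+08 m.
e = (rₐ − rₚ) / (rₐ + rₚ).
e = (4e+08 − 8e+07) / (4e+08 + 8e+07) = 3.2e+08 / 4.8e+08 ≈ 0.6667.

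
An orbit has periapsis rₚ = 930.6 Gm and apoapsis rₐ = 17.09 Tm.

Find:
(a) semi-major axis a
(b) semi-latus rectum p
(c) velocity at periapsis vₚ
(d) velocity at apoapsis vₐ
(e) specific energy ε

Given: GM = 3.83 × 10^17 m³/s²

Convert to SI: rₚ = 930.6 Gm = 9.306e+11 m; rₐ = 17.09 Tm = 1.709e+13 m.
(a) a = (rₚ + rₐ)/2 = (9.306e+11 + 1.709e+13)/2 ≈ 9.01e+12 m
(b) From a = (rₚ + rₐ)/2 = 9.0103e+12 m and e = (rₐ − rₚ)/(rₐ + rₚ) = 0.896718, p = a(1 − e²) = 9.0103e+12 · (1 − (0.896718)²) ≈ 1.765e+12 m
(c) With a = (rₚ + rₐ)/2 = 9.0103e+12 m, vₚ = √(GM (2/rₚ − 1/a)) = √(3.83e+17 · (2/9.306e+11 − 1/9.0103e+12)) m/s ≈ 883.5 m/s
(d) With a = (rₚ + rₐ)/2 = 9.0103e+12 m, vₐ = √(GM (2/rₐ − 1/a)) = √(3.83e+17 · (2/1.709e+13 − 1/9.0103e+12)) m/s ≈ 48.11 m/s
(e) With a = (rₚ + rₐ)/2 = 9.0103e+12 m, ε = −GM/(2a) = −3.83e+17/(2 · 9.0103e+12) J/kg ≈ -2.125e+04 J/kg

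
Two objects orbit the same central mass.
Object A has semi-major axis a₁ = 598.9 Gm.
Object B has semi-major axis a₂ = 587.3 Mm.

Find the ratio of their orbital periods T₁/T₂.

Convert to SI: a₁ = 598.9 Gm = 5.989e+11 m; a₂ = 587.3 Mm = 5.873e+08 m.
From Kepler's third law, (T₁/T₂)² = (a₁/a₂)³, so T₁/T₂ = (a₁/a₂)^(3/2).
a₁/a₂ = 5.989e+11 / 5.873e+08 = 1019.75.
T₁/T₂ = (1019.75)^(3/2) ≈ 3.256e+04.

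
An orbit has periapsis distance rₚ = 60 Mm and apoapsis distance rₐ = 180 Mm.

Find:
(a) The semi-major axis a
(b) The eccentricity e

Convert to SI: rₚ = 60 Mm = 6e+07 m; rₐ = 180 Mm = 1.8e+08 m.
(a) a = (rₚ + rₐ) / 2 = (6e+07 + 1.8e+08) / 2 ≈ 1.2e+08 m = 120 Mm.
(b) e = (rₐ − rₚ) / (rₐ + rₚ) = (1.8e+08 − 6e+07) / (1.8e+08 + 6e+07) ≈ 0.5.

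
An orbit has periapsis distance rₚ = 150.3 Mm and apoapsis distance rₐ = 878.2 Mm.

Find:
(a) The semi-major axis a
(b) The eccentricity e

Convert to SI: rₚ = 150.3 Mm = 1.503e+08 m; rₐ = 878.2 Mm = 8.782e+08 m.
(a) a = (rₚ + rₐ) / 2 = (1.503e+08 + 8.782e+08) / 2 ≈ 5.142e+08 m = 514.2 Mm.
(b) e = (rₐ − rₚ) / (rₐ + rₚ) = (8.782e+08 − 1.503e+08) / (8.782e+08 + 1.503e+08) ≈ 0.7077.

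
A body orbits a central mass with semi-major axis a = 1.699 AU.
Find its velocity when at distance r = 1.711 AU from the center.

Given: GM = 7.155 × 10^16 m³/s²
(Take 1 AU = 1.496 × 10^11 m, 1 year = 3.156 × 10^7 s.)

Convert to SI: a = 1.699 AU = 2.5417e+11 m; r = 1.711 AU = 2.55966e+11 m.
Vis-viva: v = √(GM · (2/r − 1/a)).
2/r − 1/a = 2/2.55966e+11 − 1/2.5417e+11 = 3.87918e-12 m⁻¹.
v = √(7.155e+16 · 3.87918e-12) m/s ≈ 526.8 m/s = 0.1111 AU/year.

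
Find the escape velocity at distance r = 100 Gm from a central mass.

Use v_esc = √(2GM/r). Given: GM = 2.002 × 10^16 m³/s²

Convert to SI: r = 100 Gm = 1e+11 m.
Escape velocity comes from setting total energy to zero: ½v² − GM/r = 0 ⇒ v_esc = √(2GM / r).
v_esc = √(2 · 2.002e+16 / 1e+11) m/s ≈ 632.8 m/s = 632.8 m/s.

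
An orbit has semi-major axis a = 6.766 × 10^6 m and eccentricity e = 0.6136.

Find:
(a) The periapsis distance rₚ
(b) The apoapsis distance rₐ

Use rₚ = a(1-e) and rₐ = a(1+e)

(a) rₚ = a(1 − e) = 6.766e+06 · (1 − 0.6136) = 6.766e+06 · 0.3864 ≈ 2.614e+06 m = 2.614 × 10^6 m.
(b) rₐ = a(1 + e) = 6.766e+06 · (1 + 0.6136) = 6.766e+06 · 1.6136 ≈ 1.092e+07 m = 1.092 × 10^7 m.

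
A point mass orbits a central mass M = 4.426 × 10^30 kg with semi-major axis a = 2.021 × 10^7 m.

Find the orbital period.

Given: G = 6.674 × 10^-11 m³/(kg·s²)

GM = G · M = 6.674e-11 · 4.426e+30 = 2.95391e+20 m³/s².
Kepler's third law: T = 2π √(a³ / GM).
Substituting a = 2.021e+07 m and GM = 2.95391e+20 m³/s²:
T = 2π √((2.021e+07)³ / 2.95391e+20) s
T ≈ 33.21 s = 33.21 seconds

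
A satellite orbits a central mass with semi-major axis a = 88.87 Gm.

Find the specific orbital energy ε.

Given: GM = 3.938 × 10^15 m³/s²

Convert to SI: a = 88.87 Gm = 8.887e+10 m.
ε = −GM / (2a).
ε = −3.938e+15 / (2 · 8.887e+10) J/kg ≈ -2.216e+04 J/kg = -22.16 kJ/kg.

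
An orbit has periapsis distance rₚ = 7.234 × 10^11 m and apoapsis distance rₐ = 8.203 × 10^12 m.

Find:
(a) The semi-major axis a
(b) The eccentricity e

(a) a = (rₚ + rₐ) / 2 = (7.234e+11 + 8.203e+12) / 2 ≈ 4.463e+12 m = 4.463 × 10^12 m.
(b) e = (rₐ − rₚ) / (rₐ + rₚ) = (8.203e+12 − 7.234e+11) / (8.203e+12 + 7.234e+11) ≈ 0.8379.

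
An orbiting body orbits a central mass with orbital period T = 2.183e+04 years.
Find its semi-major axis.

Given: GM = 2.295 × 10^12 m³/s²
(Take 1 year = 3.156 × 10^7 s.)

Convert to SI: T = 2.183e+04 years = 6.88955e+11 s.
Invert Kepler's third law: a = (GM · T² / (4π²))^(1/3).
Substituting T = 6.88955e+11 s and GM = 2.295e+12 m³/s²:
a = (2.295e+12 · (6.88955e+11)² / (4π²))^(1/3) m
a ≈ 3.022e+11 m = 302.2 Gm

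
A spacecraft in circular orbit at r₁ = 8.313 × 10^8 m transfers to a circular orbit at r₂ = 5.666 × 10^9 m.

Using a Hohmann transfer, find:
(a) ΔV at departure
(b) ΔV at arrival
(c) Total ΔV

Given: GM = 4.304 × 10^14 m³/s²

Transfer semi-major axis: a_t = (r₁ + r₂)/2 = (8.313e+08 + 5.666e+09)/2 = 3.24865e+09 m.
Circular speeds: v₁ = √(GM/r₁) = 719.544 m/s, v₂ = √(GM/r₂) = 275.612 m/s.
Transfer speeds (vis-viva v² = GM(2/r − 1/a_t)): v₁ᵗ = 950.264 m/s, v₂ᵗ = 139.42 m/s.
(a) ΔV₁ = |v₁ᵗ − v₁| ≈ 230.7 m/s = 230.7 m/s.
(b) ΔV₂ = |v₂ − v₂ᵗ| ≈ 136.2 m/s = 136.2 m/s.
(c) ΔV_total = ΔV₁ + ΔV₂ ≈ 366.9 m/s = 366.9 m/s.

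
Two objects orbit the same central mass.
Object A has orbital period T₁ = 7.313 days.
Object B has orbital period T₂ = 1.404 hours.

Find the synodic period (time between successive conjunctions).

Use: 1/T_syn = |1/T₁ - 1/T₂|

Convert to SI: T₁ = 7.313 days = 631843 s; T₂ = 1.404 hours = 5054.4 s.
T_syn = |T₁ · T₂ / (T₁ − T₂)|.
T_syn = |631843 · 5054.4 / (631843 − 5054.4)| s ≈ 5095 s = 1.415 hours.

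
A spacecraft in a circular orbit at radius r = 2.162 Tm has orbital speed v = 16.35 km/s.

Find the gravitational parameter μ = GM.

Convert to SI: r = 2.162 Tm = 2.162e+12 m; v = 16.35 km/s = 16350 m/s.
For a circular orbit v² = GM/r, so GM = v² · r.
GM = (16350)² · 2.162e+12 m³/s² ≈ 5.78e+20 m³/s² = 5.78 × 10^20 m³/s².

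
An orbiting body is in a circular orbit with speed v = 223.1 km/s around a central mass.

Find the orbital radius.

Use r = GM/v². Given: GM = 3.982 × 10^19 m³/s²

Convert to SI: v = 223.1 km/s = 223100 m/s.
For a circular orbit, v² = GM / r, so r = GM / v².
r = 3.982e+19 / (223100)² m ≈ 8e+08 m = 800 Mm.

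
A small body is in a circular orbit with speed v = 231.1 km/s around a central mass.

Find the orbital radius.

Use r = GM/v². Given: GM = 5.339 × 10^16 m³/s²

Convert to SI: v = 231.1 km/s = 231100 m/s.
For a circular orbit, v² = GM / r, so r = GM / v².
r = 5.339e+16 / (231100)² m ≈ 9.997e+05 m = 999.7 km.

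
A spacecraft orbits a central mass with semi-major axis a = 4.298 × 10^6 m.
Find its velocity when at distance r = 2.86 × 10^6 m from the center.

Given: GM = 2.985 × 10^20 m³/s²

Vis-viva: v = √(GM · (2/r − 1/a)).
2/r − 1/a = 2/2.86e+06 − 1/4.298e+06 = 4.66634e-07 m⁻¹.
v = √(2.985e+20 · 4.66634e-07) m/s ≈ 1.18e+07 m/s = 1.18e+04 km/s.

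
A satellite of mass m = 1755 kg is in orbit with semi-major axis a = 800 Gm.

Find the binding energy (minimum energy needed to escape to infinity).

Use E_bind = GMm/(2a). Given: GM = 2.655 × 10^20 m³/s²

Convert to SI: a = 800 Gm = 8e+11 m.
Total orbital energy is E = −GMm/(2a); binding energy is E_bind = −E = GMm/(2a).
E_bind = 2.655e+20 · 1755 / (2 · 8e+11) J ≈ 2.912e+11 J = 291.2 GJ.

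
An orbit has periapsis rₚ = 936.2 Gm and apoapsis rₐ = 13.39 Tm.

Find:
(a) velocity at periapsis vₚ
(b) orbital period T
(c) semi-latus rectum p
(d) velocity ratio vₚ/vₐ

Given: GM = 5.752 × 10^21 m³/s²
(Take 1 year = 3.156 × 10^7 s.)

Convert to SI: rₚ = 936.2 Gm = 9.362e+11 m; rₐ = 13.39 Tm = 1.339e+13 m.
(a) With a = (rₚ + rₐ)/2 = 7.1631e+12 m, vₚ = √(GM (2/rₚ − 1/a)) = √(5.752e+21 · (2/9.362e+11 − 1/7.1631e+12)) m/s ≈ 1.072e+05 m/s
(b) With a = (rₚ + rₐ)/2 = 7.1631e+12 m, T = 2π √(a³/GM) = 2π √((7.1631e+12)³/5.752e+21) s ≈ 1.588e+09 s
(c) From a = (rₚ + rₐ)/2 = 7.1631e+12 m and e = (rₐ − rₚ)/(rₐ + rₚ) = 0.869302, p = a(1 − e²) = 7.1631e+12 · (1 − (0.869302)²) ≈ 1.75e+12 m
(d) Conservation of angular momentum (rₚvₚ = rₐvₐ) gives vₚ/vₐ = rₐ/rₚ = 1.339e+13/9.362e+11 ≈ 14.3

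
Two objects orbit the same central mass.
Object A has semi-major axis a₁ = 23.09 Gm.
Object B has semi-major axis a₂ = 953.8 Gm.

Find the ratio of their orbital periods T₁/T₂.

Convert to SI: a₁ = 23.09 Gm = 2.309e+10 m; a₂ = 953.8 Gm = 9.538e+11 m.
From Kepler's third law, (T₁/T₂)² = (a₁/a₂)³, so T₁/T₂ = (a₁/a₂)^(3/2).
a₁/a₂ = 2.309e+10 / 9.538e+11 = 0.0242084.
T₁/T₂ = (0.0242084)^(3/2) ≈ 0.003767.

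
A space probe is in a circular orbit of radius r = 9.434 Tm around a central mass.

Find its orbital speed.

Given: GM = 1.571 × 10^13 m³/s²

Convert to SI: r = 9.434 Tm = 9.434e+12 m.
For a circular orbit, gravity supplies the centripetal force, so v = √(GM / r).
v = √(1.571e+13 / 9.434e+12) m/s ≈ 1.29 m/s = 1.29 m/s.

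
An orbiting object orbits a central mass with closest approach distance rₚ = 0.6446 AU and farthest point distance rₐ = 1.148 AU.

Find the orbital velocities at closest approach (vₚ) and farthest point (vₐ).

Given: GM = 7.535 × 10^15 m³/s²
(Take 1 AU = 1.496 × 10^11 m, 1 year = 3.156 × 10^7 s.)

Convert to SI: rₚ = 0.6446 AU = 9.64322e+10 m; rₐ = 1.148 AU = 1.71741e+11 m.
Use the vis-viva equation v² = GM(2/r − 1/a) with a = (rₚ + rₐ)/2 = (9.64322e+10 + 1.71741e+11)/2 = 1.34086e+11 m.
vₚ = √(GM · (2/rₚ − 1/a)) = √(7.535e+15 · (2/9.64322e+10 − 1/1.34086e+11)) m/s ≈ 316.4 m/s = 0.06674 AU/year.
vₐ = √(GM · (2/rₐ − 1/a)) = √(7.535e+15 · (2/1.71741e+11 − 1/1.34086e+11)) m/s ≈ 177.6 m/s = 0.03747 AU/year.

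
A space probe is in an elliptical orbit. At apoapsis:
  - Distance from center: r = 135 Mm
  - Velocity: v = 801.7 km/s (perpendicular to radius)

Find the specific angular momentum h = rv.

Convert to SI: r = 135 Mm = 1.35e+08 m; v = 801.7 km/s = 801700 m/s.
With v perpendicular to r, h = r · v.
h = 1.35e+08 · 801700 m²/s ≈ 1.082e+14 m²/s.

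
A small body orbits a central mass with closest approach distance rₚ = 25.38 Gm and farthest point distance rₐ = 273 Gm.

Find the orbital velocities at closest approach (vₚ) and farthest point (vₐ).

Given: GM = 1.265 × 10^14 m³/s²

Convert to SI: rₚ = 25.38 Gm = 2.538e+10 m; rₐ = 273 Gm = 2.73e+11 m.
Use the vis-viva equation v² = GM(2/r − 1/a) with a = (rₚ + rₐ)/2 = (2.538e+10 + 2.73e+11)/2 = 1.4919e+11 m.
vₚ = √(GM · (2/rₚ − 1/a)) = √(1.265e+14 · (2/2.538e+10 − 1/1.4919e+11)) m/s ≈ 95.5 m/s = 95.5 m/s.
vₐ = √(GM · (2/rₐ − 1/a)) = √(1.265e+14 · (2/2.73e+11 − 1/1.4919e+11)) m/s ≈ 8.879 m/s = 8.879 m/s.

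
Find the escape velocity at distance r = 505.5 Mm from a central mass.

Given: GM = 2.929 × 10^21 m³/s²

Convert to SI: r = 505.5 Mm = 5.055e+08 m.
Escape velocity comes from setting total energy to zero: ½v² − GM/r = 0 ⇒ v_esc = √(2GM / r).
v_esc = √(2 · 2.929e+21 / 5.055e+08) m/s ≈ 3.404e+06 m/s = 3404 km/s.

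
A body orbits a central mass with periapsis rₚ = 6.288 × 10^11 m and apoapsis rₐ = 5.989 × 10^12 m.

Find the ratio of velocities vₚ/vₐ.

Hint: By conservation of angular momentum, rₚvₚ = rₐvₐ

Conservation of angular momentum gives rₚvₚ = rₐvₐ, so vₚ/vₐ = rₐ/rₚ.
vₚ/vₐ = 5.989e+12 / 6.288e+11 ≈ 9.524.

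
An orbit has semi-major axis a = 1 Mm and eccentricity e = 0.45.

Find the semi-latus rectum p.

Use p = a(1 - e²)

Convert to SI: a = 1 Mm = 1e+06 m.
p = a (1 − e²).
p = 1e+06 · (1 − (0.45)²) = 1e+06 · 0.7975 ≈ 7.975e+05 m = 797.5 km.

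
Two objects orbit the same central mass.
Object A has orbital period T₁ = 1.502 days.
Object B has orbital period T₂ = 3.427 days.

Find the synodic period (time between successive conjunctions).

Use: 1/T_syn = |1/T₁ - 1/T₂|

Convert to SI: T₁ = 1.502 days = 129773 s; T₂ = 3.427 days = 296093 s.
T_syn = |T₁ · T₂ / (T₁ − T₂)|.
T_syn = |129773 · 296093 / (129773 − 296093)| s ≈ 2.31e+05 s = 2.674 days.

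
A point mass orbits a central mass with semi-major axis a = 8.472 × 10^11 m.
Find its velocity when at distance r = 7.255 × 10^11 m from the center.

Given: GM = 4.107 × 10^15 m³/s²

Vis-viva: v = √(GM · (2/r − 1/a)).
2/r − 1/a = 2/7.255e+11 − 1/8.472e+11 = 1.57636e-12 m⁻¹.
v = √(4.107e+15 · 1.57636e-12) m/s ≈ 80.46 m/s = 80.46 m/s.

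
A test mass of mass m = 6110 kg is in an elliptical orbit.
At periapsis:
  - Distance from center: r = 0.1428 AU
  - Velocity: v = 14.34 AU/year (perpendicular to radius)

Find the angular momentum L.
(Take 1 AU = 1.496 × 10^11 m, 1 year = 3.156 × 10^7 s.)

Convert to SI: r = 0.1428 AU = 2.13629e+10 m; v = 14.34 AU/year = 67974.1 m/s.
Since v is perpendicular to r, L = m · v · r.
L = 6110 · 67974.1 · 2.13629e+10 kg·m²/s ≈ 8.872e+18 kg·m²/s.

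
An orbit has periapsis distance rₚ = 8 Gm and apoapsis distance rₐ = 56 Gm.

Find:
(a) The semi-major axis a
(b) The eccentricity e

Convert to SI: rₚ = 8 Gm = 8e+09 m; rₐ = 56 Gm = 5.6e+10 m.
(a) a = (rₚ + rₐ) / 2 = (8e+09 + 5.6e+10) / 2 ≈ 3.2e+10 m = 32 Gm.
(b) e = (rₐ − rₚ) / (rₐ + rₚ) = (5.6e+10 − 8e+09) / (5.6e+10 + 8e+09) ≈ 0.75.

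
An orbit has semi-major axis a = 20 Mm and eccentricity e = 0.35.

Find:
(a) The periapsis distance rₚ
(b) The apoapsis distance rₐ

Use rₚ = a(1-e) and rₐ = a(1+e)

Convert to SI: a = 20 Mm = 2e+07 m.
(a) rₚ = a(1 − e) = 2e+07 · (1 − 0.35) = 2e+07 · 0.65 ≈ 1.3e+07 m = 13 Mm.
(b) rₐ = a(1 + e) = 2e+07 · (1 + 0.35) = 2e+07 · 1.35 ≈ 2.7e+07 m = 27 Mm.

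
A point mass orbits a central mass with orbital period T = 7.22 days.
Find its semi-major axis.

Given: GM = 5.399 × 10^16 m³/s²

Convert to SI: T = 7.22 days = 623808 s.
Invert Kepler's third law: a = (GM · T² / (4π²))^(1/3).
Substituting T = 623808 s and GM = 5.399e+16 m³/s²:
a = (5.399e+16 · (623808)² / (4π²))^(1/3) m
a ≈ 8.104e+08 m = 810.4 Mm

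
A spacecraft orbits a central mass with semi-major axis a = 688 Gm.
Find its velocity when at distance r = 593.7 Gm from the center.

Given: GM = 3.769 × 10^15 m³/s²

Convert to SI: a = 688 Gm = 6.88e+11 m; r = 593.7 Gm = 5.937e+11 m.
Vis-viva: v = √(GM · (2/r − 1/a)).
2/r − 1/a = 2/5.937e+11 − 1/6.88e+11 = 1.91522e-12 m⁻¹.
v = √(3.769e+15 · 1.91522e-12) m/s ≈ 84.96 m/s = 84.96 m/s.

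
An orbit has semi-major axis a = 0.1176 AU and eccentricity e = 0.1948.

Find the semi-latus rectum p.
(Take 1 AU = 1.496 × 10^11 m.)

Convert to SI: a = 0.1176 AU = 1.7593e+10 m.
p = a (1 − e²).
p = 1.7593e+10 · (1 − (0.1948)²) = 1.7593e+10 · 0.962053 ≈ 1.693e+10 m = 0.1131 AU.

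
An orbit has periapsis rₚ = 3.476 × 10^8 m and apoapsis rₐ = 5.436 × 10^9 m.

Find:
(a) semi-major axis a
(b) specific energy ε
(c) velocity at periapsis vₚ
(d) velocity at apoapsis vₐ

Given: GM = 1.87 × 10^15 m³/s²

(a) a = (rₚ + rₐ)/2 = (3.476e+08 + 5.436e+09)/2 ≈ 2.892e+09 m
(b) With a = (rₚ + rₐ)/2 = 2.8918e+09 m, ε = −GM/(2a) = −1.87e+15/(2 · 2.8918e+09) J/kg ≈ -3.233e+05 J/kg
(c) With a = (rₚ + rₐ)/2 = 2.8918e+09 m, vₚ = √(GM (2/rₚ − 1/a)) = √(1.87e+15 · (2/3.476e+08 − 1/2.8918e+09)) m/s ≈ 3180 m/s
(d) With a = (rₚ + rₐ)/2 = 2.8918e+09 m, vₐ = √(GM (2/rₐ − 1/a)) = √(1.87e+15 · (2/5.436e+09 − 1/2.8918e+09)) m/s ≈ 203.3 m/s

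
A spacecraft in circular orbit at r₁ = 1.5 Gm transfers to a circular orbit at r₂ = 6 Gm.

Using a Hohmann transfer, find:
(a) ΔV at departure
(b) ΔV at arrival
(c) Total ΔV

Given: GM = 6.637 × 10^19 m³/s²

Convert to SI: r₁ = 1.5 Gm = 1.5e+09 m; r₂ = 6 Gm = 6e+09 m.
Transfer semi-major axis: a_t = (r₁ + r₂)/2 = (1.5e+09 + 6e+09)/2 = 3.75e+09 m.
Circular speeds: v₁ = √(GM/r₁) = 210349 m/s, v₂ = √(GM/r₂) = 105174 m/s.
Transfer speeds (vis-viva v² = GM(2/r − 1/a_t)): v₁ᵗ = 266073 m/s, v₂ᵗ = 66518.2 m/s.
(a) ΔV₁ = |v₁ᵗ − v₁| ≈ 5.572e+04 m/s = 55.72 km/s.
(b) ΔV₂ = |v₂ − v₂ᵗ| ≈ 3.866e+04 m/s = 38.66 km/s.
(c) ΔV_total = ΔV₁ + ΔV₂ ≈ 9.438e+04 m/s = 94.38 km/s.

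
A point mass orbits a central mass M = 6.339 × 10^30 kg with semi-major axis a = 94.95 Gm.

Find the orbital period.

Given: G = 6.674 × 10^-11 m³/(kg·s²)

Convert to SI: a = 94.95 Gm = 9.495e+10 m.
GM = G · M = 6.674e-11 · 6.339e+30 = 4.23065e+20 m³/s².
Kepler's third law: T = 2π √(a³ / GM).
Substituting a = 9.495e+10 m and GM = 4.23065e+20 m³/s²:
T = 2π √((9.495e+10)³ / 4.23065e+20) s
T ≈ 8.938e+06 s = 103.4 days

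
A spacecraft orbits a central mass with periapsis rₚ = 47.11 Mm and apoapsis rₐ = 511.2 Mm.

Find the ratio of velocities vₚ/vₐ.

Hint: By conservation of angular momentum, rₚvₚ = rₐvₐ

Convert to SI: rₚ = 47.11 Mm = 4.711e+07 m; rₐ = 511.2 Mm = 5.112e+08 m.
Conservation of angular momentum gives rₚvₚ = rₐvₐ, so vₚ/vₐ = rₐ/rₚ.
vₚ/vₐ = 5.112e+08 / 4.711e+07 ≈ 10.85.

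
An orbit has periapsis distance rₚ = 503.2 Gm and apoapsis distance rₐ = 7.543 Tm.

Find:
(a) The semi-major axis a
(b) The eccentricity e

Convert to SI: rₚ = 503.2 Gm = 5.032e+11 m; rₐ = 7.543 Tm = 7.543e+12 m.
(a) a = (rₚ + rₐ) / 2 = (5.032e+11 + 7.543e+12) / 2 ≈ 4.023e+12 m = 4.023 Tm.
(b) e = (rₐ − rₚ) / (rₐ + rₚ) = (7.543e+12 − 5.032e+11) / (7.543e+12 + 5.032e+11) ≈ 0.8749.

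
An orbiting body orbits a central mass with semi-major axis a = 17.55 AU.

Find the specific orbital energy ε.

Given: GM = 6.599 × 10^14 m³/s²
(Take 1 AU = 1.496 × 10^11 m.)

Convert to SI: a = 17.55 AU = 2.62548e+12 m.
ε = −GM / (2a).
ε = −6.599e+14 / (2 · 2.62548e+12) J/kg ≈ -125.7 J/kg = -125.7 J/kg.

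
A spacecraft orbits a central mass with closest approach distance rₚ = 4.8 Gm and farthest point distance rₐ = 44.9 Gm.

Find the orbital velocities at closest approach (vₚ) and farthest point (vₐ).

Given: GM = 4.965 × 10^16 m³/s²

Convert to SI: rₚ = 4.8 Gm = 4.8e+09 m; rₐ = 44.9 Gm = 4.49e+10 m.
Use the vis-viva equation v² = GM(2/r − 1/a) with a = (rₚ + rₐ)/2 = (4.8e+09 + 4.49e+10)/2 = 2.485e+10 m.
vₚ = √(GM · (2/rₚ − 1/a)) = √(4.965e+16 · (2/4.8e+09 − 1/2.485e+10)) m/s ≈ 4323 m/s = 4.323 km/s.
vₐ = √(GM · (2/rₐ − 1/a)) = √(4.965e+16 · (2/4.49e+10 − 1/2.485e+10)) m/s ≈ 462.2 m/s = 462.2 m/s.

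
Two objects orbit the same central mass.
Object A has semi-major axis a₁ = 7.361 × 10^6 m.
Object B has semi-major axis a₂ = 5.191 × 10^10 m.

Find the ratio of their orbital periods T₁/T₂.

From Kepler's third law, (T₁/T₂)² = (a₁/a₂)³, so T₁/T₂ = (a₁/a₂)^(3/2).
a₁/a₂ = 7.361e+06 / 5.191e+10 = 0.000141803.
T₁/T₂ = (0.000141803)^(3/2) ≈ 1.689e-06.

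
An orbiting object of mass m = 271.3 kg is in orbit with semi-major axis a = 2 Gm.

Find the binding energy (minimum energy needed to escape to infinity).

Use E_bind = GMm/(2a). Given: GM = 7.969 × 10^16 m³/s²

Convert to SI: a = 2 Gm = 2e+09 m.
Total orbital energy is E = −GMm/(2a); binding energy is E_bind = −E = GMm/(2a).
E_bind = 7.969e+16 · 271.3 / (2 · 2e+09) J ≈ 5.405e+09 J = 5.405 GJ.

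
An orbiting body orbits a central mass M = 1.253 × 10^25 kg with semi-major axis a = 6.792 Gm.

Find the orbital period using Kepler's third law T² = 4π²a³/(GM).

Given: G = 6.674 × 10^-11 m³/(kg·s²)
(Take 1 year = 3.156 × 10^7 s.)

Convert to SI: a = 6.792 Gm = 6.792e+09 m.
GM = G · M = 6.674e-11 · 1.253e+25 = 8.36252e+14 m³/s².
Kepler's third law: T = 2π √(a³ / GM).
Substituting a = 6.792e+09 m and GM = 8.36252e+14 m³/s²:
T = 2π √((6.792e+09)³ / 8.36252e+14) s
T ≈ 1.216e+08 s = 3.854 years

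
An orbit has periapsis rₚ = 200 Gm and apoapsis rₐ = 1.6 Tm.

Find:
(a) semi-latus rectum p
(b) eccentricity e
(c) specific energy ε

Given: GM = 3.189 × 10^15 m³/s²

Convert to SI: rₚ = 200 Gm = 2e+11 m; rₐ = 1.6 Tm = 1.6e+12 m.
(a) From a = (rₚ + rₐ)/2 = 9e+11 m and e = (rₐ − rₚ)/(rₐ + rₚ) = 0.777778, p = a(1 − e²) = 9e+11 · (1 − (0.777778)²) ≈ 3.556e+11 m
(b) e = (rₐ − rₚ)/(rₐ + rₚ) = (1.6e+12 − 2e+11)/(1.6e+12 + 2e+11) ≈ 0.7778
(c) With a = (rₚ + rₐ)/2 = 9e+11 m, ε = −GM/(2a) = −3.189e+15/(2 · 9e+11) J/kg ≈ -1772 J/kg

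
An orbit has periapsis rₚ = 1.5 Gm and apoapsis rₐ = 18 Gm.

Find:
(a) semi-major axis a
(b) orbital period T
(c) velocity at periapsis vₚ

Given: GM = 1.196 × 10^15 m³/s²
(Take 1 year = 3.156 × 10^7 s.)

Convert to SI: rₚ = 1.5 Gm = 1.5e+09 m; rₐ = 18 Gm = 1.8e+10 m.
(a) a = (rₚ + rₐ)/2 = (1.5e+09 + 1.8e+10)/2 ≈ 9.75e+09 m
(b) With a = (rₚ + rₐ)/2 = 9.75e+09 m, T = 2π √(a³/GM) = 2π √((9.75e+09)³/1.196e+15) s ≈ 1.749e+08 s
(c) With a = (rₚ + rₐ)/2 = 9.75e+09 m, vₚ = √(GM (2/rₚ − 1/a)) = √(1.196e+15 · (2/1.5e+09 − 1/9.75e+09)) m/s ≈ 1213 m/s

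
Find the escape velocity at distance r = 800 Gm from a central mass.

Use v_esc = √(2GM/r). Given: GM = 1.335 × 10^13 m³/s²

Convert to SI: r = 800 Gm = 8e+11 m.
Escape velocity comes from setting total energy to zero: ½v² − GM/r = 0 ⇒ v_esc = √(2GM / r).
v_esc = √(2 · 1.335e+13 / 8e+11) m/s ≈ 5.777 m/s = 5.777 m/s.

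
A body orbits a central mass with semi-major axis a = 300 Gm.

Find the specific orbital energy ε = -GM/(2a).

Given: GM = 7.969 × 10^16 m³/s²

Convert to SI: a = 300 Gm = 3e+11 m.
ε = −GM / (2a).
ε = −7.969e+16 / (2 · 3e+11) J/kg ≈ -1.328e+05 J/kg = -132.8 kJ/kg.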